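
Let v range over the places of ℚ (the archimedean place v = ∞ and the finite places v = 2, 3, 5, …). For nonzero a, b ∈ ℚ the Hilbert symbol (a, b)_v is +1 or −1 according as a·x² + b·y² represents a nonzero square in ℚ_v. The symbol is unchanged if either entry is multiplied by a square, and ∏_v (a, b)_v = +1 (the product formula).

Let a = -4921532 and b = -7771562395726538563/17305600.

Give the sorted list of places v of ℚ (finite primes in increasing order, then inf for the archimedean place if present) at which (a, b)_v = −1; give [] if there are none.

[7, inf]

(a, b) ≡ (-1463, -42427) mod (ℚ^×)²; places V = {2, 5, 7, 11, 13, 19, 29, ∞}.
(a,b)_19: α=1, u≡18; β=3, v≡17 (mod 19); (18|19)=-1, (17|19)=+1; sign (−1)^1·-1^3·+1^1 = +1.
(a,b)_2: α=2, β=-12; u≡1, v≡5 (mod 8); ε(u)ε(v)=0·0, αω(v)=2·1, βω(u)=-12·0; sum ≡ 0  ⇒  +1.
(a,b)_7: α=1, u≡4; β=3, v≡4 (mod 7); (4|7)=+1, (4|7)=+1; sign (−1)^1·+1^3·+1^1 = -1.
(a,b)_29: α=2, u≡6; β=5, v≡22 (mod 29); (6|29)=+1, (22|29)=+1; sign (−1)^0·+1^5·+1^2 = +1.
(a,b)_11: α=1, u≡2; β=5, v≡3 (mod 11); (2|11)=-1, (3|11)=+1; sign (−1)^1·-1^5·+1^1 = +1.
(a,b)_∞: sgn(-1463)=−, sgn(-42427)=−, so -1.
(a,b)_13: α=0, u≡8; β=-2, v≡11 (mod 13); (8|13)=-1, (11|13)=-1; sign (−1)^0·-1^-2·-1^0 = +1.
(a,b)_5: α=0, u≡3; β=-2, v≡3 (mod 5); (3|5)=-1, (3|5)=-1; sign (−1)^0·-1^-2·-1^0 = +1.
Ram(-1463, -42427) = {7, ∞}; no ℚ_7-point on the conic.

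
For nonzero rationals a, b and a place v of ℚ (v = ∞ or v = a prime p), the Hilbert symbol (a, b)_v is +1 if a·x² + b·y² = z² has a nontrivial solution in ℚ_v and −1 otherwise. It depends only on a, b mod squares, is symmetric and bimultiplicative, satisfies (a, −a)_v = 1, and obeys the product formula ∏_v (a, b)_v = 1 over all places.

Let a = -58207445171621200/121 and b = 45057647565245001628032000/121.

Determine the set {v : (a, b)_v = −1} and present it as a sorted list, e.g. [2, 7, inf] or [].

[2, 3, 5, 37]

Mod squares: a ≡ -37, b ≡ 326895. Check v ∈ {∞, 2, 3, 5, 7, 11, 13, 19, 31, 37}.
v=19: a=19^2·(≡17), b=19^3·(≡12) mod 19; (17|19)=+1, (12|19)=-1; (−1)^{2·3·9}·(+1)^3·(-1)^2 = +1.
v=2: v_2(a)=4, v_2(b)=10; units ≡ 3, 7 (mod 8); ε·ε+αω+βω = 1·1+4·0+10·1 ≡ 1  ⇒  (a,b)_2 = -1.
v=37: a=37^3·(≡4), b=37^5·(≡13) mod 37; (4|37)=+1, (13|37)=-1; (−1)^{3·5·18}·(+1)^5·(-1)^3 = -1.
v=13: a=13^2·(≡2), b=13^2·(≡12) mod 13; (2|13)=-1, (12|13)=+1; (−1)^{2·2·6}·(-1)^2·(+1)^2 = +1.
v=11: a=11^-2·(≡7), b=11^-2·(≡8) mod 11; (7|11)=-1, (8|11)=-1; (−1)^{-2·-2·5}·(-1)^-2·(-1)^-2 = +1.
v=3: a=3^0·(≡2), b=3^1·(≡2) mod 3; (2|3)=-1, (2|3)=-1; (−1)^{0·1·1}·(-1)^1·(-1)^0 = -1.
v=∞: -37 < 0 and 326895 > 0  ⇒  (a,b)_∞ = +1.
v=7: a=7^2·(≡3), b=7^2·(≡2) mod 7; (3|7)=-1, (2|7)=+1; (−1)^{2·2·3}·(-1)^2·(+1)^2 = +1.
v=5: a=5^2·(≡2), b=5^3·(≡1) mod 5; (2|5)=-1, (1|5)=+1; (−1)^{2·3·2}·(-1)^3·(+1)^2 = -1.
v=31: a=31^2·(≡18), b=31^3·(≡5) mod 31; (18|31)=+1, (5|31)=+1; (−1)^{2·3·15}·(+1)^3·(+1)^2 = +1.
Ram(-37, 326895) = {2, 3, 5, 37}; no ℚ_2-point on the conic.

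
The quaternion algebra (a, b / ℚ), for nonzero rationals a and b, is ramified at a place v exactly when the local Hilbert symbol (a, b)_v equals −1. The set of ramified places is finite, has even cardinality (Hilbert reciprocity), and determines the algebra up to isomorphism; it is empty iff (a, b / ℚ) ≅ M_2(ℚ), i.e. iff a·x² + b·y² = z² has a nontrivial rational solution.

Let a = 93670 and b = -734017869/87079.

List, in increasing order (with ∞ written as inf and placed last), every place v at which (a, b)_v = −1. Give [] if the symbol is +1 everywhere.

[2, 19]

Mod squares: a ≡ 93670, b ≡ -899. Check v ∈ {∞, 2, 3, 5, 13, 17, 19, 29, 31, 43, 53}.
v=29: a=29^1·(≡11), b=29^1·(≡10) mod 29; (11|29)=-1, (10|29)=-1; (−1)^{1·1·14}·(-1)^1·(-1)^1 = +1.
v=17: a=17^1·(≡2), b=17^0·(≡1) mod 17; (2|17)=+1, (1|17)=+1; (−1)^{1·0·8}·(+1)^0·(+1)^1 = +1.
v=∞: 93670 > 0 and -899 < 0  ⇒  (a,b)_∞ = +1.
v=53: a=53^0·(≡19), b=53^-2·(≡50) mod 53; (19|53)=-1, (50|53)=-1; (−1)^{0·-2·26}·(-1)^-2·(-1)^0 = +1.
v=3: a=3^0·(≡1), b=3^4·(≡1) mod 3; (1|3)=+1, (1|3)=+1; (−1)^{0·4·1}·(+1)^4·(+1)^0 = +1.
v=19: a=19^1·(≡9), b=19^0·(≡15) mod 19; (9|19)=+1, (15|19)=-1; (−1)^{1·0·9}·(+1)^0·(-1)^1 = -1.
v=2: v_2(a)=1, v_2(b)=0; units ≡ 3, 5 (mod 8); ε·ε+αω+βω = 1·0+1·1+0·1 ≡ 1  ⇒  (a,b)_2 = -1.
v=31: a=31^0·(≡19), b=31^-1·(≡2) mod 31; (19|31)=+1, (2|31)=+1; (−1)^{0·-1·15}·(+1)^-1·(+1)^0 = +1.
v=13: a=13^0·(≡5), b=13^2·(≡5) mod 13; (5|13)=-1, (5|13)=-1; (−1)^{0·2·6}·(-1)^2·(-1)^0 = +1.
v=43: a=43^0·(≡16), b=43^2·(≡31) mod 43; (16|43)=+1, (31|43)=+1; (−1)^{0·2·21}·(+1)^2·(+1)^0 = +1.
v=5: a=5^1·(≡4), b=5^0·(≡4) mod 5; (4|5)=+1, (4|5)=+1; (−1)^{1·0·2}·(+1)^0·(+1)^1 = +1.
(93670, -899 / ℚ) ramifies at {2, 19}: a division algebra.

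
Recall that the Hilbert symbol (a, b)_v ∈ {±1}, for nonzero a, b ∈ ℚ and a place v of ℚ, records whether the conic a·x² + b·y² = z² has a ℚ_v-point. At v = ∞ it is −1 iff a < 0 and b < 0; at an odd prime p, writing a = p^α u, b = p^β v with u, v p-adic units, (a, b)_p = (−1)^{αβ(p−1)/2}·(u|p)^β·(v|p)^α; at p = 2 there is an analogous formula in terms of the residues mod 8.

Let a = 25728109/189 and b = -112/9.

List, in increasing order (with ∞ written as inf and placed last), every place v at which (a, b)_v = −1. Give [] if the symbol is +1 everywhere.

[3, 7, 19, 31]

Mod squares: a ≡ 12369, b ≡ -7. Check v ∈ {∞, 2, 3, 7, 11, 19, 31}.
v=7: a=7^-1·(≡6), b=7^1·(≡6) mod 7; (6|7)=-1, (6|7)=-1; (−1)^{-1·1·3}·(-1)^1·(-1)^-1 = -1.
v=2: v_2(a)=0, v_2(b)=4; units ≡ 1, 1 (mod 8); ε·ε+αω+βω = 0·0+0·0+4·0 ≡ 0  ⇒  (a,b)_2 = +1.
v=3: a=3^-3·(≡1), b=3^-2·(≡2) mod 3; (1|3)=+1, (2|3)=-1; (−1)^{-3·-2·1}·(+1)^-2·(-1)^-3 = -1.
v=11: a=11^2·(≡5), b=11^0·(≡1) mod 11; (5|11)=+1, (1|11)=+1; (−1)^{2·0·5}·(+1)^0·(+1)^2 = +1.
v=31: a=31^1·(≡23), b=31^0·(≡22) mod 31; (23|31)=-1, (22|31)=-1; (−1)^{1·0·15}·(-1)^0·(-1)^1 = -1.
v=19: a=19^3·(≡11), b=19^0·(≡15) mod 19; (11|19)=+1, (15|19)=-1; (−1)^{3·0·9}·(+1)^0·(-1)^3 = -1.
v=∞: 12369 > 0 and -7 < 0  ⇒  (a,b)_∞ = +1.
|Ram(12369, -7)| = 4, even; anisotropic at {3, 7, 19, 31}.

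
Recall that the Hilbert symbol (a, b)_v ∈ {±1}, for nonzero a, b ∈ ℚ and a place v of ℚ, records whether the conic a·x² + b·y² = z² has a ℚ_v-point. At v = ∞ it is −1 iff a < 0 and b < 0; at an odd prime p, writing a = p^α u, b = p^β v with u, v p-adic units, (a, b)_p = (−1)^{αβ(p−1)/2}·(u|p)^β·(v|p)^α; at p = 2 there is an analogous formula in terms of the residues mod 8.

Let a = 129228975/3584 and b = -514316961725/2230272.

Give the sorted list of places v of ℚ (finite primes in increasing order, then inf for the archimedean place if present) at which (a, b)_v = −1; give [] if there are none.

[2, 43]

(a, b) ≡ (22274, -1258) mod (ℚ^×)²; places V = {2, 3, 5, 7, 11, 17, 19, 37, 43, ∞}.
(a,b)_5: α=2, u≡1; β=2, v≡3 (mod 5); (1|5)=+1, (3|5)=-1; sign (−1)^0·+1^2·-1^2 = +1.
(a,b)_2: α=-9, β=-11; u≡1, v≡3 (mod 8); ε(u)ε(v)=0·1, αω(v)=-9·1, βω(u)=-11·0; sum ≡ 1  ⇒  -1.
(a,b)_3: α=2, u≡2; β=-2, v≡2 (mod 3); (2|3)=-1, (2|3)=-1; sign (−1)^0·-1^-2·-1^2 = +1.
(a,b)_17: α=0, u≡9; β=1, v≡6 (mod 17); (9|17)=+1, (6|17)=-1; sign (−1)^0·+1^1·-1^0 = +1.
(a,b)_37: α=1, u≡25; β=1, v≡12 (mod 37); (25|37)=+1, (12|37)=+1; sign (−1)^0·+1^1·+1^1 = +1.
(a,b)_43: α=1, u≡18; β=2, v≡39 (mod 43); (18|43)=-1, (39|43)=-1; sign (−1)^0·-1^2·-1^1 = -1.
(a,b)_19: α=2, u≡6; β=2, v≡14 (mod 19); (6|19)=+1, (14|19)=-1; sign (−1)^0·+1^2·-1^2 = +1.
(a,b)_∞: sgn(22274)=+, sgn(-1258)=−, so +1.
(a,b)_7: α=-1, u≡1; β=2, v≡1 (mod 7); (1|7)=+1, (1|7)=+1; sign (−1)^0·+1^2·+1^-1 = +1.
(a,b)_11: α=0, u≡2; β=-2, v≡7 (mod 11); (2|11)=-1, (7|11)=-1; sign (−1)^0·-1^-2·-1^0 = +1.
Ram(22274, -1258) = {2, 43}; no ℚ_2-point on the conic.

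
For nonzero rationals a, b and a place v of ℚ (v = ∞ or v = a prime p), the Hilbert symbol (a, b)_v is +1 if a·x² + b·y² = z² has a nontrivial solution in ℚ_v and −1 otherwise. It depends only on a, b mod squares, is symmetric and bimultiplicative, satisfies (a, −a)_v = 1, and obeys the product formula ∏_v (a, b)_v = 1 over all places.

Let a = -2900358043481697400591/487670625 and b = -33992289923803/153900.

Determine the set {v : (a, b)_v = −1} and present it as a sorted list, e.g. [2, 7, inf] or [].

[3, 19, 43, inf]

Mod squares: a ≡ -1767, b ≡ -817. Check v ∈ {∞, 2, 3, 5, 11, 13, 19, 23, 29, 31, 43}.
v=29: a=29^2·(≡14), b=29^2·(≡23) mod 29; (14|29)=-1, (23|29)=+1; (−1)^{2·2·14}·(-1)^2·(+1)^2 = +1.
v=∞: -1767 < 0 and -817 < 0  ⇒  (a,b)_∞ = -1.
v=23: a=23^4·(≡12), b=23^2·(≡22) mod 23; (12|23)=+1, (22|23)=-1; (−1)^{4·2·11}·(+1)^2·(-1)^4 = +1.
v=13: a=13^-2·(≡12), b=13^0·(≡6) mod 13; (12|13)=+1, (6|13)=-1; (−1)^{-2·0·6}·(+1)^0·(-1)^-2 = +1.
v=5: a=5^-4·(≡3), b=5^-2·(≡2) mod 5; (3|5)=-1, (2|5)=-1; (−1)^{-4·-2·2}·(-1)^-2·(-1)^-4 = +1.
v=19: a=19^-1·(≡18), b=19^-1·(≡8) mod 19; (18|19)=-1, (8|19)=-1; (−1)^{-1·-1·9}·(-1)^-1·(-1)^-1 = -1.
v=43: a=43^4·(≡22), b=43^3·(≡31) mod 43; (22|43)=-1, (31|43)=+1; (−1)^{4·3·21}·(-1)^3·(+1)^4 = -1.
v=3: a=3^-5·(≡2), b=3^-4·(≡2) mod 3; (2|3)=-1, (2|3)=-1; (−1)^{-5·-4·1}·(-1)^-4·(-1)^-5 = -1.
v=2: v_2(a)=0, v_2(b)=-2; units ≡ 1, 7 (mod 8); ε·ε+αω+βω = 0·1+0·0+-2·0 ≡ 0  ⇒  (a,b)_2 = +1.
v=11: a=11^2·(≡9), b=11^0·(≡2) mod 11; (9|11)=+1, (2|11)=-1; (−1)^{2·0·5}·(+1)^0·(-1)^2 = +1.
v=31: a=31^3·(≡9), b=31^2·(≡4) mod 31; (9|31)=+1, (4|31)=+1; (−1)^{3·2·15}·(+1)^2·(+1)^3 = +1.
Ram(-1767, -817) = {3, 19, 43, ∞}; no ℚ_3-point on the conic.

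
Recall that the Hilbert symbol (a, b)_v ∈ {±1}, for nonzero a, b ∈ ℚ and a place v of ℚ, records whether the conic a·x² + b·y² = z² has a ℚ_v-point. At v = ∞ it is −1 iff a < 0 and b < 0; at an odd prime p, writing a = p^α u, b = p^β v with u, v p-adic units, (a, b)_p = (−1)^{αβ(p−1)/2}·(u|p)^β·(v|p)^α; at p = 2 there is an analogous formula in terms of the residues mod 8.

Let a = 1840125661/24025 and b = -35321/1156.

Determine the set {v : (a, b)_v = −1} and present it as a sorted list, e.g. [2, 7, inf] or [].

Mod squares: a ≡ 6061, b ≡ -209. Check v ∈ {∞, 2, 5, 11, 13, 17, 19, 29, 31}.
v=13: a=13^0·(≡10), b=13^2·(≡1) mod 13; (10|13)=+1, (1|13)=+1; (−1)^{0·2·6}·(+1)^2·(+1)^0 = +1.
v=19: a=19^3·(≡2), b=19^1·(≡18) mod 19; (2|19)=-1, (18|19)=-1; (−1)^{3·1·9}·(-1)^1·(-1)^3 = -1.
v=29: a=29^3·(≡6), b=29^0·(≡7) mod 29; (6|29)=+1, (7|29)=+1; (−1)^{3·0·14}·(+1)^0·(+1)^3 = +1.
v=11: a=11^1·(≡1), b=11^1·(≡1) mod 11; (1|11)=+1, (1|11)=+1; (−1)^{1·1·5}·(+1)^1·(+1)^1 = -1.
v=∞: 6061 > 0 and -209 < 0  ⇒  (a,b)_∞ = +1.
v=2: v_2(a)=0, v_2(b)=-2; units ≡ 5, 7 (mod 8); ε·ε+αω+βω = 0·1+0·0+-2·1 ≡ 0  ⇒  (a,b)_2 = +1.
v=5: a=5^-2·(≡1), b=5^0·(≡4) mod 5; (1|5)=+1, (4|5)=+1; (−1)^{-2·0·2}·(+1)^0·(+1)^-2 = +1.
v=17: a=17^0·(≡4), b=17^-2·(≡14) mod 17; (4|17)=+1, (14|17)=-1; (−1)^{0·-2·8}·(+1)^-2·(-1)^0 = +1.
v=31: a=31^-2·(≡14), b=31^0·(≡9) mod 31; (14|31)=+1, (9|31)=+1; (−1)^{-2·0·15}·(+1)^0·(+1)^-2 = +1.
|Ram(6061, -209)| = 2, even; anisotropic at {11, 19}.

[11, 19]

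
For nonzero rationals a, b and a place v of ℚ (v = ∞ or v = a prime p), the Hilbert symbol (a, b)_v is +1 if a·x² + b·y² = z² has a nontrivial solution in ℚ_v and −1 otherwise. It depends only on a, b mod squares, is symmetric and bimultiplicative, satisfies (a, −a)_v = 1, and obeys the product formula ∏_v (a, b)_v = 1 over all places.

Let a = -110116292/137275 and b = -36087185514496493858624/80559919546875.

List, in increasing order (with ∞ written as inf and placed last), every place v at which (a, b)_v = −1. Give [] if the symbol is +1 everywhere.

Mod squares: a ≡ -4322747, b ≡ -116831. Check v ∈ {∞, 2, 3, 5, 11, 13, 17, 19, 37, 43}.
v=17: a=17^-2·(≡16), b=17^-4·(≡5) mod 17; (16|17)=+1, (5|17)=-1; (−1)^{-2·-4·8}·(+1)^-4·(-1)^-2 = +1.
v=43: a=43^1·(≡26), b=43^3·(≡31) mod 43; (26|43)=-1, (31|43)=+1; (−1)^{1·3·21}·(-1)^3·(+1)^1 = +1.
v=∞: -4322747 < 0 and -116831 < 0  ⇒  (a,b)_∞ = -1.
v=11: a=11^3·(≡9), b=11^9·(≡3) mod 11; (9|11)=+1, (3|11)=+1; (−1)^{3·9·5}·(+1)^9·(+1)^3 = -1.
v=3: a=3^0·(≡1), b=3^-2·(≡1) mod 3; (1|3)=+1, (1|3)=+1; (−1)^{0·-2·1}·(+1)^-2·(+1)^0 = +1.
v=19: a=19^-1·(≡14), b=19^-3·(≡7) mod 19; (14|19)=-1, (7|19)=+1; (−1)^{-1·-3·9}·(-1)^-3·(+1)^-1 = +1.
v=37: a=37^1·(≡18), b=37^2·(≡15) mod 37; (18|37)=-1, (15|37)=-1; (−1)^{1·2·18}·(-1)^2·(-1)^1 = -1.
v=5: a=5^-2·(≡3), b=5^-6·(≡1) mod 5; (3|5)=-1, (1|5)=+1; (−1)^{-2·-6·2}·(-1)^-6·(+1)^-2 = +1.
v=13: a=13^1·(≡7), b=13^3·(≡10) mod 13; (7|13)=-1, (10|13)=+1; (−1)^{1·3·6}·(-1)^3·(+1)^1 = -1.
v=2: v_2(a)=2, v_2(b)=6; units ≡ 5, 1 (mod 8); ε·ε+αω+βω = 0·0+2·0+6·1 ≡ 0  ⇒  (a,b)_2 = +1.
|Ram(-4322747, -116831)| = 4, even; anisotropic at {11, 13, 37, ∞}.

[11, 13, 37, inf]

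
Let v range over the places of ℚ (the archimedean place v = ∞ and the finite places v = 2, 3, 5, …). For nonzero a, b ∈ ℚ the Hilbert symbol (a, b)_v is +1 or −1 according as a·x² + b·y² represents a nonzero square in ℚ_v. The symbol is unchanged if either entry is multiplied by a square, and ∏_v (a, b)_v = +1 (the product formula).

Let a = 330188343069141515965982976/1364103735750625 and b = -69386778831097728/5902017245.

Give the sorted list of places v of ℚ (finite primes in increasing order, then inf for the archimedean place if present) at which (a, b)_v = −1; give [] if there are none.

[3, 7]

(a, b) ≡ (209, -3990) mod (ℚ^×)²; places V = {2, 3, 5, 7, 11, 13, 17, 19, 43, 47, ∞}.
(a,b)_19: α=1, u≡16; β=3, v≡18 (mod 19); (16|19)=+1, (18|19)=-1; sign (−1)^1·+1^3·-1^1 = +1.
(a,b)_17: α=-2, u≡12; β=-2, v≡12 (mod 17); (12|17)=-1, (12|17)=-1; sign (−1)^0·-1^-2·-1^-2 = +1.
(a,b)_5: α=-4, u≡1; β=-1, v≡3 (mod 5); (1|5)=+1, (3|5)=-1; sign (−1)^0·+1^-1·-1^-4 = +1.
(a,b)_∞: sgn(209)=+, sgn(-3990)=−, so +1.
(a,b)_3: α=12, u≡2; β=3, v≡2 (mod 3); (2|3)=-1, (2|3)=-1; sign (−1)^0·-1^3·-1^12 = -1.
(a,b)_2: α=8, β=7; u≡1, v≡5 (mod 8); ε(u)ε(v)=0·0, αω(v)=8·1, βω(u)=7·0; sum ≡ 0  ⇒  +1.
(a,b)_7: α=6, u≡3; β=1, v≡4 (mod 7); (3|7)=-1, (4|7)=+1; sign (−1)^0·-1^1·+1^6 = -1.
(a,b)_47: α=-2, u≡32; β=-2, v≡15 (mod 47); (32|47)=+1, (15|47)=-1; sign (−1)^0·+1^-2·-1^-2 = +1.
(a,b)_43: α=-4, u≡22; β=-2, v≡25 (mod 43); (22|43)=-1, (25|43)=+1; sign (−1)^0·-1^-2·+1^-4 = +1.
(a,b)_11: α=3, u≡7; β=4, v≡3 (mod 11); (7|11)=-1, (3|11)=+1; sign (−1)^0·-1^4·+1^3 = +1.
(a,b)_13: α=8, u≡10; β=4, v≡9 (mod 13); (10|13)=+1, (9|13)=+1; sign (−1)^0·+1^4·+1^8 = +1.
(209, -3990 / ℚ) ramifies at {3, 7}: a division algebra.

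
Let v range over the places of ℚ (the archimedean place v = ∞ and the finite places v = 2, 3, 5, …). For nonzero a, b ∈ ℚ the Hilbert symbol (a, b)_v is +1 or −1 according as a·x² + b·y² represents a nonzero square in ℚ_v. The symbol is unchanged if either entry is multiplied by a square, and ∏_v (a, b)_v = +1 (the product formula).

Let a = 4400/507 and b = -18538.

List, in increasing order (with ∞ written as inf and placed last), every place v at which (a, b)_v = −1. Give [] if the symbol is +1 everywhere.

[3, 11, 13, 23]

(a, b) ≡ (33, -18538) mod (ℚ^×)²; places V = {2, 3, 5, 11, 13, 23, 31, ∞}.
(a,b)_31: α=0, u≡28; β=1, v≡22 (mod 31); (28|31)=+1, (22|31)=-1; sign (−1)^0·+1^1·-1^0 = +1.
(a,b)_2: α=4, β=1; u≡1, v≡3 (mod 8); ε(u)ε(v)=0·1, αω(v)=4·1, βω(u)=1·0; sum ≡ 0  ⇒  +1.
(a,b)_11: α=1, u≡4; β=0, v≡8 (mod 11); (4|11)=+1, (8|11)=-1; sign (−1)^0·+1^0·-1^1 = -1.
(a,b)_∞: sgn(33)=+, sgn(-18538)=−, so +1.
(a,b)_23: α=0, u≡7; β=1, v≡22 (mod 23); (7|23)=-1, (22|23)=-1; sign (−1)^0·-1^1·-1^0 = -1.
(a,b)_13: α=-2, u≡2; β=1, v≡4 (mod 13); (2|13)=-1, (4|13)=+1; sign (−1)^0·-1^1·+1^-2 = -1.
(a,b)_3: α=-1, u≡2; β=0, v≡2 (mod 3); (2|3)=-1, (2|3)=-1; sign (−1)^0·-1^0·-1^-1 = -1.
(a,b)_5: α=2, u≡3; β=0, v≡2 (mod 5); (3|5)=-1, (2|5)=-1; sign (−1)^0·-1^0·-1^2 = +1.
(33, -18538 / ℚ) ramifies at {3, 11, 13, 23}: a division algebra.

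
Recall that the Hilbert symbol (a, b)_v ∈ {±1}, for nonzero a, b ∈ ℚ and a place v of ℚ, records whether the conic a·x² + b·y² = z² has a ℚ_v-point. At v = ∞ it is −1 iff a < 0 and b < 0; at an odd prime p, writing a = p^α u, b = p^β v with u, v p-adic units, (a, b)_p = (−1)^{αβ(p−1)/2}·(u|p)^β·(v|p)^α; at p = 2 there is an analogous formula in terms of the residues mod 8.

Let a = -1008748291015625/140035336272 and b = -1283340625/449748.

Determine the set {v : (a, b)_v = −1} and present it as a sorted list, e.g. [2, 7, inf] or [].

[2, 13, 29, inf]

Mod squares: a ≡ -221, b ≡ -1885. Check v ∈ {∞, 2, 3, 5, 7, 13, 17, 29, 31}.
v=3: a=3^-6·(≡1), b=3^-2·(≡2) mod 3; (1|3)=+1, (2|3)=-1; (−1)^{-6·-2·1}·(+1)^-2·(-1)^-6 = +1.
v=5: a=5^12·(≡1), b=5^5·(≡2) mod 5; (1|5)=+1, (2|5)=-1; (−1)^{12·5·2}·(+1)^5·(-1)^12 = +1.
v=29: a=29^2·(≡3), b=29^1·(≡13) mod 29; (3|29)=-1, (13|29)=+1; (−1)^{2·1·14}·(-1)^1·(+1)^2 = -1.
v=31: a=31^-4·(≡3), b=31^-2·(≡24) mod 31; (3|31)=-1, (24|31)=-1; (−1)^{-4·-2·15}·(-1)^-2·(-1)^-4 = +1.
v=13: a=13^-1·(≡3), b=13^-1·(≡6) mod 13; (3|13)=+1, (6|13)=-1; (−1)^{-1·-1·6}·(+1)^-1·(-1)^-1 = -1.
v=17: a=17^3·(≡16), b=17^2·(≡1) mod 17; (16|17)=+1, (1|17)=+1; (−1)^{3·2·8}·(+1)^2·(+1)^3 = +1.
v=7: a=7^0·(≡6), b=7^2·(≡3) mod 7; (6|7)=-1, (3|7)=-1; (−1)^{0·2·3}·(-1)^2·(-1)^0 = +1.
v=2: v_2(a)=-4, v_2(b)=-2; units ≡ 3, 3 (mod 8); ε·ε+αω+βω = 1·1+-4·1+-2·1 ≡ 1  ⇒  (a,b)_2 = -1.
v=∞: -221 < 0 and -1885 < 0  ⇒  (a,b)_∞ = -1.
Ram(-221, -1885) = {2, 13, 29, ∞}; no ℚ_2-point on the conic.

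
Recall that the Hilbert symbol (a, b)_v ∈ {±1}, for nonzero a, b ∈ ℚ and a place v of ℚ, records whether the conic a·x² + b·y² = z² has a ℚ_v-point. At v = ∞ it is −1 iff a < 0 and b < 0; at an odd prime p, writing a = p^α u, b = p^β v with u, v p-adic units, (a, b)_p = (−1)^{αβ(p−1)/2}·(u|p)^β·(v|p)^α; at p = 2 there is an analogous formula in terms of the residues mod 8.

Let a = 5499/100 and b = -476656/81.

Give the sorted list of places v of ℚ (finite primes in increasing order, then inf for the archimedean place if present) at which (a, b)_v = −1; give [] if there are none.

[13, 31]

Mod squares: a ≡ 611, b ≡ -31. Check v ∈ {∞, 2, 3, 5, 13, 31, 47}.
v=13: a=13^1·(≡8), b=13^0·(≡5) mod 13; (8|13)=-1, (5|13)=-1; (−1)^{1·0·6}·(-1)^0·(-1)^1 = -1.
v=∞: 611 > 0 and -31 < 0  ⇒  (a,b)_∞ = +1.
v=5: a=5^-2·(≡1), b=5^0·(≡4) mod 5; (1|5)=+1, (4|5)=+1; (−1)^{-2·0·2}·(+1)^0·(+1)^-2 = +1.
v=31: a=31^0·(≡15), b=31^3·(≡22) mod 31; (15|31)=-1, (22|31)=-1; (−1)^{0·3·15}·(-1)^3·(-1)^0 = -1.
v=2: v_2(a)=-2, v_2(b)=4; units ≡ 3, 1 (mod 8); ε·ε+αω+βω = 1·0+-2·0+4·1 ≡ 0  ⇒  (a,b)_2 = +1.
v=47: a=47^1·(≡43), b=47^0·(≡42) mod 47; (43|47)=-1, (42|47)=+1; (−1)^{1·0·23}·(-1)^0·(+1)^1 = +1.
v=3: a=3^2·(≡2), b=3^-4·(≡2) mod 3; (2|3)=-1, (2|3)=-1; (−1)^{2·-4·1}·(-1)^-4·(-1)^2 = +1.
Ram(611, -31) = {13, 31}; no ℚ_13-point on the conic.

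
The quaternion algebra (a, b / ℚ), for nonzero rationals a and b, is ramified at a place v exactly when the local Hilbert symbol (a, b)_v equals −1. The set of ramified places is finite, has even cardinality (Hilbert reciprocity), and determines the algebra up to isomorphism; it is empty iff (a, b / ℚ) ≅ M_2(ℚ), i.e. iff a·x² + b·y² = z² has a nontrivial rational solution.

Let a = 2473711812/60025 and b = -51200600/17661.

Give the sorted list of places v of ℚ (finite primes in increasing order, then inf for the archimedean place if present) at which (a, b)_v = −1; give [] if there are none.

Mod squares: a ≡ 33, b ≡ -7854. Check v ∈ {∞, 2, 3, 5, 7, 11, 13, 17, 29, 37}.
v=13: a=13^2·(≡6), b=13^0·(≡8) mod 13; (6|13)=-1, (8|13)=-1; (−1)^{2·0·6}·(-1)^0·(-1)^2 = +1.
v=7: a=7^-4·(≡3), b=7^-1·(≡6) mod 7; (3|7)=-1, (6|7)=-1; (−1)^{-4·-1·3}·(-1)^-1·(-1)^-4 = -1.
v=2: v_2(a)=2, v_2(b)=3; units ≡ 1, 1 (mod 8); ε·ε+αω+βω = 0·0+2·0+3·0 ≡ 0  ⇒  (a,b)_2 = +1.
v=5: a=5^-2·(≡2), b=5^2·(≡1) mod 5; (2|5)=-1, (1|5)=+1; (−1)^{-2·2·2}·(-1)^2·(+1)^-2 = +1.
v=29: a=29^0·(≡4), b=29^-2·(≡7) mod 29; (4|29)=+1, (7|29)=+1; (−1)^{0·-2·14}·(+1)^-2·(+1)^0 = +1.
v=17: a=17^0·(≡4), b=17^1·(≡6) mod 17; (4|17)=+1, (6|17)=-1; (−1)^{0·1·8}·(+1)^1·(-1)^0 = +1.
v=3: a=3^5·(≡2), b=3^-1·(≡1) mod 3; (2|3)=-1, (1|3)=+1; (−1)^{5·-1·1}·(-1)^-1·(+1)^5 = +1.
v=11: a=11^1·(≡4), b=11^1·(≡1) mod 11; (4|11)=+1, (1|11)=+1; (−1)^{1·1·5}·(+1)^1·(+1)^1 = -1.
v=37: a=37^2·(≡25), b=37^2·(≡16) mod 37; (25|37)=+1, (16|37)=+1; (−1)^{2·2·18}·(+1)^2·(+1)^2 = +1.
v=∞: 33 > 0 and -7854 < 0  ⇒  (a,b)_∞ = +1.
Ram(33, -7854) = {7, 11}; no ℚ_7-point on the conic.

[7, 11]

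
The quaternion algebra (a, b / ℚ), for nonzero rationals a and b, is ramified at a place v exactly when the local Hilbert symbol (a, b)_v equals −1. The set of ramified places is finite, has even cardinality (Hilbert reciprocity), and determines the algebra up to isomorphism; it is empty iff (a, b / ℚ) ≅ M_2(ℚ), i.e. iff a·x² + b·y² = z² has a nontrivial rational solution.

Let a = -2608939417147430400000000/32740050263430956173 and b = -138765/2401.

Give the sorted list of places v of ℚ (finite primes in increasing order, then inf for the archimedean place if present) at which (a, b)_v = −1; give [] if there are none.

Mod squares: a ≡ -78, b ≡ -165. Check v ∈ {∞, 2, 3, 5, 7, 11, 13, 29, 41, 47}.
v=7: a=7^-14·(≡3), b=7^-4·(≡3) mod 7; (3|7)=-1, (3|7)=-1; (−1)^{-14·-4·3}·(-1)^-4·(-1)^-14 = +1.
v=11: a=11^4·(≡2), b=11^1·(≡8) mod 11; (2|11)=-1, (8|11)=-1; (−1)^{4·1·5}·(-1)^1·(-1)^4 = -1.
v=∞: -78 < 0 and -165 < 0  ⇒  (a,b)_∞ = -1.
v=47: a=47^-2·(≡28), b=47^0·(≡30) mod 47; (28|47)=+1, (30|47)=-1; (−1)^{-2·0·23}·(+1)^0·(-1)^-2 = +1.
v=3: a=3^9·(≡1), b=3^1·(≡2) mod 3; (1|3)=+1, (2|3)=-1; (−1)^{9·1·1}·(+1)^1·(-1)^9 = +1.
v=5: a=5^8·(≡2), b=5^1·(≡2) mod 5; (2|5)=-1, (2|5)=-1; (−1)^{8·1·2}·(-1)^1·(-1)^8 = -1.
v=13: a=13^-1·(≡7), b=13^0·(≡4) mod 13; (7|13)=-1, (4|13)=+1; (−1)^{-1·0·6}·(-1)^0·(+1)^-1 = +1.
v=41: a=41^-2·(≡5), b=41^0·(≡8) mod 41; (5|41)=+1, (8|41)=+1; (−1)^{-2·0·20}·(+1)^0·(+1)^-2 = +1.
v=2: v_2(a)=15, v_2(b)=0; units ≡ 1, 3 (mod 8); ε·ε+αω+βω = 0·1+15·1+0·0 ≡ 1  ⇒  (a,b)_2 = -1.
v=29: a=29^4·(≡25), b=29^2·(≡13) mod 29; (25|29)=+1, (13|29)=+1; (−1)^{4·2·14}·(+1)^2·(+1)^4 = +1.
Ram(-78, -165) = {2, 5, 11, ∞}; no ℚ_2-point on the conic.

[2, 5, 11, inf]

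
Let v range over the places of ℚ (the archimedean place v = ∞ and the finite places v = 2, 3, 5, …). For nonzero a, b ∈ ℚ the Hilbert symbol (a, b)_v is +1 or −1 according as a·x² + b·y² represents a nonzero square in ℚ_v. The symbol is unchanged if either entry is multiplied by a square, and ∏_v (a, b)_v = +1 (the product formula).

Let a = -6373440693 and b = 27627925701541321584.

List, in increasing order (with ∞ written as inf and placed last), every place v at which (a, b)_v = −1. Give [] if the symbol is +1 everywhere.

(a, b) ≡ (-971413, 22591) mod (ℚ^×)²; places V = {2, 3, 19, 29, 41, 43, ∞}.
(a,b)_3: α=8, u≡2; β=4, v≡1 (mod 3); (2|3)=-1, (1|3)=+1; sign (−1)^0·-1^4·+1^8 = +1.
(a,b)_∞: sgn(-971413)=−, sgn(22591)=+, so +1.
(a,b)_43: α=1, u≡30; β=2, v≡23 (mod 43); (30|43)=-1, (23|43)=+1; sign (−1)^0·-1^2·+1^1 = +1.
(a,b)_41: α=1, u≡5; β=3, v≡16 (mod 41); (5|41)=+1, (16|41)=+1; sign (−1)^0·+1^3·+1^1 = +1.
(a,b)_29: α=1, u≡15; β=3, v≡28 (mod 29); (15|29)=-1, (28|29)=+1; sign (−1)^0·-1^3·+1^1 = -1.
(a,b)_19: α=1, u≡12; β=3, v≡5 (mod 19); (12|19)=-1, (5|19)=+1; sign (−1)^1·-1^3·+1^1 = +1.
(a,b)_2: α=0, β=4; u≡3, v≡7 (mod 8); ε(u)ε(v)=1·1, αω(v)=0·0, βω(u)=4·1; sum ≡ 1  ⇒  -1.
(-971413, 22591 / ℚ) ramifies at {2, 29}: a division algebra.

[2, 29]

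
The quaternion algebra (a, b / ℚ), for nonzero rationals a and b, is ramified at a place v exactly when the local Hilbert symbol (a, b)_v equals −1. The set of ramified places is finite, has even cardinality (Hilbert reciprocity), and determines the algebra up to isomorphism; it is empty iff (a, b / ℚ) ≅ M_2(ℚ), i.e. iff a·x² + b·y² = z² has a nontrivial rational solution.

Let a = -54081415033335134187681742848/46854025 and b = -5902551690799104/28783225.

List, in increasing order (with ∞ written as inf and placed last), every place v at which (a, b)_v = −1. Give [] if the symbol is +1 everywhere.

Mod squares: a ≡ -2, b ≡ -38874. Check v ∈ {∞, 2, 3, 5, 11, 19, 29, 31, 37, 41}.
v=19: a=19^4·(≡17), b=19^1·(≡6) mod 19; (17|19)=+1, (6|19)=+1; (−1)^{4·1·9}·(+1)^1·(+1)^4 = +1.
v=29: a=29^0·(≡21), b=29^-2·(≡11) mod 29; (21|29)=-1, (11|29)=-1; (−1)^{0·-2·14}·(-1)^-2·(-1)^0 = +1.
v=31: a=31^0·(≡22), b=31^1·(≡29) mod 31; (22|31)=-1, (29|31)=-1; (−1)^{0·1·15}·(-1)^1·(-1)^0 = -1.
v=5: a=5^-2·(≡2), b=5^-2·(≡4) mod 5; (2|5)=-1, (4|5)=+1; (−1)^{-2·-2·2}·(-1)^-2·(+1)^-2 = +1.
v=3: a=3^14·(≡1), b=3^7·(≡2) mod 3; (1|3)=+1, (2|3)=-1; (−1)^{14·7·1}·(+1)^7·(-1)^14 = +1.
v=11: a=11^4·(≡9), b=11^3·(≡2) mod 11; (9|11)=+1, (2|11)=-1; (−1)^{4·3·5}·(+1)^3·(-1)^4 = +1.
v=2: v_2(a)=21, v_2(b)=11; units ≡ 7, 3 (mod 8); ε·ε+αω+βω = 1·1+21·1+11·0 ≡ 0  ⇒  (a,b)_2 = +1.
v=41: a=41^4·(≡4), b=41^2·(≡3) mod 41; (4|41)=+1, (3|41)=-1; (−1)^{4·2·20}·(+1)^2·(-1)^4 = +1.
v=∞: -2 < 0 and -38874 < 0  ⇒  (a,b)_∞ = -1.
v=37: a=37^-4·(≡15), b=37^-2·(≡31) mod 37; (15|37)=-1, (31|37)=-1; (−1)^{-4·-2·18}·(-1)^-2·(-1)^-4 = +1.
(-2, -38874 / ℚ) ramifies at {31, ∞}: a division algebra.

[31, inf]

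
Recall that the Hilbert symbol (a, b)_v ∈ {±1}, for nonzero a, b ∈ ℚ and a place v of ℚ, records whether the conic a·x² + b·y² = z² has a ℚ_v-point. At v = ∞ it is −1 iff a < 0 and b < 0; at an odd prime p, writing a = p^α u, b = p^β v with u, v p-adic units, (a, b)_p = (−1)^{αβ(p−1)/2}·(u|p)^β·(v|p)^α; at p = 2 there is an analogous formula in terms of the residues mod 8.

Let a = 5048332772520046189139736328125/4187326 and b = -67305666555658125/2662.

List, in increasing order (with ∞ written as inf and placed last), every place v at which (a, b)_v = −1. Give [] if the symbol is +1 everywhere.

[2, 3, 7, 19]

Mod squares: a ≡ 6006, b ≡ -2926. Check v ∈ {∞, 2, 3, 5, 7, 11, 13, 19, 23}.
v=11: a=11^-5·(≡6), b=11^-3·(≡5) mod 11; (6|11)=-1, (5|11)=+1; (−1)^{-5·-3·5}·(-1)^-3·(+1)^-5 = +1.
v=∞: 6006 > 0 and -2926 < 0  ⇒  (a,b)_∞ = +1.
v=13: a=13^-1·(≡2), b=13^0·(≡12) mod 13; (2|13)=-1, (12|13)=+1; (−1)^{-1·0·6}·(-1)^0·(+1)^-1 = +1.
v=3: a=3^13·(≡1), b=3^10·(≡2) mod 3; (1|3)=+1, (2|3)=-1; (−1)^{13·10·1}·(+1)^10·(-1)^13 = -1.
v=19: a=19^4·(≡10), b=19^1·(≡11) mod 19; (10|19)=-1, (11|19)=+1; (−1)^{4·1·9}·(-1)^1·(+1)^4 = -1.
v=5: a=5^10·(≡4), b=5^4·(≡1) mod 5; (4|5)=+1, (1|5)=+1; (−1)^{10·4·2}·(+1)^4·(+1)^10 = +1.
v=7: a=7^5·(≡4), b=7^3·(≡2) mod 7; (4|7)=+1, (2|7)=+1; (−1)^{5·3·3}·(+1)^3·(+1)^5 = -1.
v=2: v_2(a)=-1, v_2(b)=-1; units ≡ 3, 1 (mod 8); ε·ε+αω+βω = 1·0+-1·0+-1·1 ≡ 1  ⇒  (a,b)_2 = -1.
v=23: a=23^6·(≡4), b=23^4·(≡12) mod 23; (4|23)=+1, (12|23)=+1; (−1)^{6·4·11}·(+1)^4·(+1)^6 = +1.
Ram(6006, -2926) = {2, 3, 7, 19}; no ℚ_2-point on the conic.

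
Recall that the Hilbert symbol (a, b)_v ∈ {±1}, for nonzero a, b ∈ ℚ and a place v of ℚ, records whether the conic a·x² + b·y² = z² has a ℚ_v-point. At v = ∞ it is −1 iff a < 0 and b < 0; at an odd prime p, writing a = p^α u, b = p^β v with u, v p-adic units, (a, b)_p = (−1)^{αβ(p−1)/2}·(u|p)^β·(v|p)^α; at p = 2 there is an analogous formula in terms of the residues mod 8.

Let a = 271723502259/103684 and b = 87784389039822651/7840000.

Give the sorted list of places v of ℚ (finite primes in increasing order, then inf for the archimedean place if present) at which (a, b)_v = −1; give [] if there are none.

[2, 3, 11, 17]

Mod squares: a ≡ 10659, b ≡ 11. Check v ∈ {∞, 2, 3, 5, 7, 11, 17, 19, 23, 29}.
v=5: a=5^0·(≡1), b=5^-4·(≡4) mod 5; (1|5)=+1, (4|5)=+1; (−1)^{0·-4·2}·(+1)^-4·(+1)^0 = +1.
v=∞: 10659 > 0 and 11 > 0  ⇒  (a,b)_∞ = +1.
v=29: a=29^0·(≡16), b=29^2·(≡11) mod 29; (16|29)=+1, (11|29)=-1; (−1)^{0·2·14}·(+1)^2·(-1)^0 = +1.
v=23: a=23^-2·(≡5), b=23^0·(≡14) mod 23; (5|23)=-1, (14|23)=-1; (−1)^{-2·0·11}·(-1)^0·(-1)^-2 = +1.
v=3: a=3^7·(≡1), b=3^2·(≡2) mod 3; (1|3)=+1, (2|3)=-1; (−1)^{7·2·1}·(+1)^2·(-1)^7 = -1.
v=19: a=19^1·(≡3), b=19^2·(≡1) mod 19; (3|19)=-1, (1|19)=+1; (−1)^{1·2·9}·(-1)^2·(+1)^1 = +1.
v=2: v_2(a)=-2, v_2(b)=-8; units ≡ 3, 3 (mod 8); ε·ε+αω+βω = 1·1+-2·1+-8·1 ≡ 1  ⇒  (a,b)_2 = -1.
v=7: a=7^-2·(≡3), b=7^-2·(≡1) mod 7; (3|7)=-1, (1|7)=+1; (−1)^{-2·-2·3}·(-1)^-2·(+1)^-2 = +1.
v=11: a=11^3·(≡1), b=11^3·(≡4) mod 11; (1|11)=+1, (4|11)=+1; (−1)^{3·3·5}·(+1)^3·(+1)^3 = -1.
v=17: a=17^3·(≡8), b=17^6·(≡10) mod 17; (8|17)=+1, (10|17)=-1; (−1)^{3·6·8}·(+1)^6·(-1)^3 = -1.
(10659, 11 / ℚ) ramifies at {2, 3, 11, 17}: a division algebra.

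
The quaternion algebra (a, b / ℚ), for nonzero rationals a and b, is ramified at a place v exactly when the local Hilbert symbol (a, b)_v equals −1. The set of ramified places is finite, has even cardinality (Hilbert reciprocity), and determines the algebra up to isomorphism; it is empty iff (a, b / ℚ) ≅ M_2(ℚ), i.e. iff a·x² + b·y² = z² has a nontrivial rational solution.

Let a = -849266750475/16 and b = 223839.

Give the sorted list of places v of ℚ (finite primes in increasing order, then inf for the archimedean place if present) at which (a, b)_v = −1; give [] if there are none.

(a, b) ≡ (-299, 24871) mod (ℚ^×)²; places V = {2, 3, 5, 7, 11, 13, 17, 19, 23, ∞}.
(a,b)_3: α=2, u≡1; β=2, v≡1 (mod 3); (1|3)=+1, (1|3)=+1; sign (−1)^0·+1^2·+1^2 = +1.
(a,b)_∞: sgn(-299)=−, sgn(24871)=+, so +1.
(a,b)_2: α=-4, β=0; u≡5, v≡7 (mod 8); ε(u)ε(v)=0·1, αω(v)=-4·0, βω(u)=0·1; sum ≡ 0  ⇒  +1.
(a,b)_11: α=2, u≡1; β=1, v≡10 (mod 11); (1|11)=+1, (10|11)=-1; sign (−1)^0·+1^1·-1^2 = +1.
(a,b)_23: α=1, u≡10; β=0, v≡3 (mod 23); (10|23)=-1, (3|23)=+1; sign (−1)^0·-1^0·+1^1 = +1.
(a,b)_19: α=2, u≡7; β=1, v≡1 (mod 19); (7|19)=+1, (1|19)=+1; sign (−1)^0·+1^1·+1^2 = +1.
(a,b)_17: α=2, u≡14; β=1, v≡9 (mod 17); (14|17)=-1, (9|17)=+1; sign (−1)^0·-1^1·+1^2 = -1.
(a,b)_5: α=2, u≡1; β=0, v≡4 (mod 5); (1|5)=+1, (4|5)=+1; sign (−1)^0·+1^0·+1^2 = +1.
(a,b)_7: α=0, u≡2; β=1, v≡1 (mod 7); (2|7)=+1, (1|7)=+1; sign (−1)^0·+1^1·+1^0 = +1.
(a,b)_13: α=1, u≡12; β=0, v≡5 (mod 13); (12|13)=+1, (5|13)=-1; sign (−1)^0·+1^0·-1^1 = -1.
|Ram(-299, 24871)| = 2, even; anisotropic at {13, 17}.

[13, 17]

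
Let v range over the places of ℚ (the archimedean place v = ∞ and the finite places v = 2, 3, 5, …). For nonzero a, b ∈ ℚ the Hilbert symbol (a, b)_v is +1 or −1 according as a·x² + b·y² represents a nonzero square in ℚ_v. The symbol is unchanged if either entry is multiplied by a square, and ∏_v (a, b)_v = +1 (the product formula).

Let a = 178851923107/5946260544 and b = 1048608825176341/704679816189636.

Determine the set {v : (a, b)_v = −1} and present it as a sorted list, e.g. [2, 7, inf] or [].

(a, b) ≡ (43, 252109) mod (ℚ^×)²; places V = {2, 3, 7, 11, 13, 17, 41, 43, ∞}.
(a,b)_7: α=-2, u≡1; β=-2, v≡2 (mod 7); (1|7)=+1, (2|7)=+1; sign (−1)^0·+1^-2·+1^-2 = +1.
(a,b)_43: α=1, u≡41; β=1, v≡36 (mod 43); (41|43)=+1, (36|43)=+1; sign (−1)^1·+1^1·+1^1 = -1.
(a,b)_11: α=4, u≡2; β=5, v≡7 (mod 11); (2|11)=-1, (7|11)=-1; sign (−1)^0·-1^5·-1^4 = -1.
(a,b)_3: α=-8, u≡1; β=-16, v≡1 (mod 3); (1|3)=+1, (1|3)=+1; sign (−1)^0·+1^-16·+1^-8 = +1.
(a,b)_13: α=2, u≡3; β=3, v≡3 (mod 13); (3|13)=+1, (3|13)=+1; sign (−1)^0·+1^3·+1^2 = +1.
(a,b)_17: α=-2, u≡8; β=-4, v≡1 (mod 17); (8|17)=+1, (1|17)=+1; sign (−1)^0·+1^-4·+1^-2 = +1.
(a,b)_2: α=-6, β=-2; u≡3, v≡5 (mod 8); ε(u)ε(v)=1·0, αω(v)=-6·1, βω(u)=-2·1; sum ≡ 0  ⇒  +1.
(a,b)_41: α=2, u≡1; β=3, v≡37 (mod 41); (1|41)=+1, (37|41)=+1; sign (−1)^0·+1^3·+1^2 = +1.
(a,b)_∞: sgn(43)=+, sgn(252109)=+, so +1.
Ram(43, 252109) = {11, 43}; no ℚ_11-point on the conic.

[11, 43]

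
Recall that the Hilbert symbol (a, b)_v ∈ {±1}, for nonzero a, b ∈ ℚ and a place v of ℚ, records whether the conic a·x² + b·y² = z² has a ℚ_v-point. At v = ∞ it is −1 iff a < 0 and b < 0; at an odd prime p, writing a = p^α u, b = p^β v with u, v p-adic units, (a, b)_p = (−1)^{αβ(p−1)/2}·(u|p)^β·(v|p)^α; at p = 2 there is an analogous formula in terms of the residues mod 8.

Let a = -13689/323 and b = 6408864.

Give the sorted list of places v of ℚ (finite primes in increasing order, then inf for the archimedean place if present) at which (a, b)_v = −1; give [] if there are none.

Mod squares: a ≡ -323, b ≡ 154. Check v ∈ {∞, 2, 3, 7, 11, 13, 17, 19}.
v=3: a=3^4·(≡1), b=3^2·(≡1) mod 3; (1|3)=+1, (1|3)=+1; (−1)^{4·2·1}·(+1)^2·(+1)^4 = +1.
v=11: a=11^0·(≡7), b=11^1·(≡9) mod 11; (7|11)=-1, (9|11)=+1; (−1)^{0·1·5}·(-1)^1·(+1)^0 = -1.
v=2: v_2(a)=0, v_2(b)=5; units ≡ 5, 5 (mod 8); ε·ε+αω+βω = 0·0+0·1+5·1 ≡ 1  ⇒  (a,b)_2 = -1.
v=7: a=7^0·(≡3), b=7^1·(≡1) mod 7; (3|7)=-1, (1|7)=+1; (−1)^{0·1·3}·(-1)^1·(+1)^0 = -1.
v=19: a=19^-1·(≡14), b=19^0·(≡12) mod 19; (14|19)=-1, (12|19)=-1; (−1)^{-1·0·9}·(-1)^0·(-1)^-1 = -1.
v=∞: -323 < 0 and 154 > 0  ⇒  (a,b)_∞ = +1.
v=13: a=13^2·(≡8), b=13^0·(≡7) mod 13; (8|13)=-1, (7|13)=-1; (−1)^{2·0·6}·(-1)^0·(-1)^2 = +1.
v=17: a=17^-1·(≡15), b=17^2·(≡8) mod 17; (15|17)=+1, (8|17)=+1; (−1)^{-1·2·8}·(+1)^2·(+1)^-1 = +1.
(-323, 154 / ℚ) ramifies at {2, 7, 11, 19}: a division algebra.

[2, 7, 11, 19]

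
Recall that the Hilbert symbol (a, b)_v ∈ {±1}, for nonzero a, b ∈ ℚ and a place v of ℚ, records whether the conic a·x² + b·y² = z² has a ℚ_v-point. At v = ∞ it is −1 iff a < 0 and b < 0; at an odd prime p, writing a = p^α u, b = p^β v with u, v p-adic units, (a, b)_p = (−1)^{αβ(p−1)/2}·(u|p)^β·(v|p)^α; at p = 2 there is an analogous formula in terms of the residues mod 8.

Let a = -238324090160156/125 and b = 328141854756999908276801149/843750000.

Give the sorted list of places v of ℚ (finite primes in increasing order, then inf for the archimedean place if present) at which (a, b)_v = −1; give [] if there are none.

[3, 5, 7, 13, 17, 19]

(a, b) ≡ (-20995, 19635) mod (ℚ^×)²; places V = {2, 3, 5, 7, 11, 13, 17, 19, ∞}.
(a,b)_∞: sgn(-20995)=−, sgn(19635)=+, so +1.
(a,b)_19: α=1, u≡4; β=2, v≡3 (mod 19); (4|19)=+1, (3|19)=-1; sign (−1)^0·+1^2·-1^1 = -1.
(a,b)_11: α=2, u≡9; β=5, v≡4 (mod 11); (9|11)=+1, (4|11)=+1; sign (−1)^0·+1^5·+1^2 = +1.
(a,b)_13: α=3, u≡4; β=6, v≡7 (mod 13); (4|13)=+1, (7|13)=-1; sign (−1)^0·+1^6·-1^3 = -1.
(a,b)_3: α=0, u≡2; β=-3, v≡2 (mod 3); (2|3)=-1, (2|3)=-1; sign (−1)^0·-1^-3·-1^0 = -1.
(a,b)_17: α=3, u≡14; β=5, v≡4 (mod 17); (14|17)=-1, (4|17)=+1; sign (−1)^0·-1^5·+1^3 = -1.
(a,b)_7: α=4, u≡5; β=7, v≡6 (mod 7); (5|7)=-1, (6|7)=-1; sign (−1)^0·-1^7·-1^4 = -1.
(a,b)_2: α=2, β=-4; u≡5, v≡3 (mod 8); ε(u)ε(v)=0·1, αω(v)=2·1, βω(u)=-4·1; sum ≡ 0  ⇒  +1.
(a,b)_5: α=-3, u≡4; β=-9, v≡2 (mod 5); (4|5)=+1, (2|5)=-1; sign (−1)^0·+1^-9·-1^-3 = -1.
(-20995, 19635 / ℚ) ramifies at {3, 5, 7, 13, 17, 19}: a division algebra.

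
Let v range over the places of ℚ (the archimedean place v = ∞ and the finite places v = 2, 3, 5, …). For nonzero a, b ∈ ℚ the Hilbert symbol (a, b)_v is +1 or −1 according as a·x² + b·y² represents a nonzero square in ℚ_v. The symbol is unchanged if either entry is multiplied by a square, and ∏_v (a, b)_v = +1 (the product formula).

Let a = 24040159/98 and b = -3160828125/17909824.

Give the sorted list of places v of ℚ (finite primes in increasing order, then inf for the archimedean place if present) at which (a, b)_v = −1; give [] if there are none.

[7, 17, 29, 31]

Mod squares: a ≡ 397358, b ≡ -133. Check v ∈ {∞, 2, 3, 5, 7, 11, 13, 17, 19, 23, 29, 31}.
v=23: a=23^0·(≡5), b=23^-4·(≡22) mod 23; (5|23)=-1, (22|23)=-1; (−1)^{0·-4·11}·(-1)^-4·(-1)^0 = +1.
v=5: a=5^0·(≡3), b=5^6·(≡3) mod 5; (3|5)=-1, (3|5)=-1; (−1)^{0·6·2}·(-1)^6·(-1)^0 = +1.
v=17: a=17^1·(≡13), b=17^0·(≡14) mod 17; (13|17)=+1, (14|17)=-1; (−1)^{1·0·8}·(+1)^0·(-1)^1 = -1.
v=∞: 397358 > 0 and -133 < 0  ⇒  (a,b)_∞ = +1.
v=29: a=29^1·(≡19), b=29^0·(≡27) mod 29; (19|29)=-1, (27|29)=-1; (−1)^{1·0·14}·(-1)^0·(-1)^1 = -1.
v=3: a=3^0·(≡2), b=3^2·(≡2) mod 3; (2|3)=-1, (2|3)=-1; (−1)^{0·2·1}·(-1)^2·(-1)^0 = +1.
v=11: a=11^2·(≡3), b=11^0·(≡2) mod 11; (3|11)=+1, (2|11)=-1; (−1)^{2·0·5}·(+1)^0·(-1)^2 = +1.
v=13: a=13^1·(≡12), b=13^2·(≡4) mod 13; (12|13)=+1, (4|13)=+1; (−1)^{1·2·6}·(+1)^2·(+1)^1 = +1.
v=31: a=31^1·(≡11), b=31^0·(≡21) mod 31; (11|31)=-1, (21|31)=-1; (−1)^{1·0·15}·(-1)^0·(-1)^1 = -1.
v=19: a=19^0·(≡16), b=19^1·(≡14) mod 19; (16|19)=+1, (14|19)=-1; (−1)^{0·1·9}·(+1)^1·(-1)^0 = +1.
v=2: v_2(a)=-1, v_2(b)=-6; units ≡ 7, 3 (mod 8); ε·ε+αω+βω = 1·1+-1·1+-6·0 ≡ 0  ⇒  (a,b)_2 = +1.
v=7: a=7^-2·(≡5), b=7^1·(≡2) mod 7; (5|7)=-1, (2|7)=+1; (−1)^{-2·1·3}·(-1)^1·(+1)^-2 = -1.
|Ram(397358, -133)| = 4, even; anisotropic at {7, 17, 29, 31}.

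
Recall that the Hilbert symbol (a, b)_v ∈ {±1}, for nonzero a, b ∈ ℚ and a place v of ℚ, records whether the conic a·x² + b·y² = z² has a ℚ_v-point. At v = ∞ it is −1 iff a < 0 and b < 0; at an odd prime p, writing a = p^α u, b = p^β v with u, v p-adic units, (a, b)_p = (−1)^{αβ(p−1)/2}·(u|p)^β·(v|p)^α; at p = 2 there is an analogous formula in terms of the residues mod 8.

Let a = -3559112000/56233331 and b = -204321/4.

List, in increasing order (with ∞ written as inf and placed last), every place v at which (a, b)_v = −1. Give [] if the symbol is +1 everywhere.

[3, inf]

(a, b) ≡ (-55, -1209) mod (ℚ^×)²; places V = {2, 3, 5, 7, 11, 13, 17, 19, 23, 29, 31, ∞}.
(a,b)_17: α=-2, u≡8; β=0, v≡9 (mod 17); (8|17)=+1, (9|17)=+1; sign (−1)^0·+1^0·+1^-2 = +1.
(a,b)_∞: sgn(-55)=−, sgn(-1209)=−, so -1.
(a,b)_3: α=0, u≡2; β=1, v≡2 (mod 3); (2|3)=-1, (2|3)=-1; sign (−1)^0·-1^1·-1^0 = -1.
(a,b)_29: α=2, u≡21; β=0, v≡25 (mod 29); (21|29)=-1, (25|29)=+1; sign (−1)^0·-1^0·+1^2 = +1.
(a,b)_11: α=-1, u≡6; β=0, v≡1 (mod 11); (6|11)=-1, (1|11)=+1; sign (−1)^0·-1^0·+1^-1 = +1.
(a,b)_5: α=3, u≡4; β=0, v≡1 (mod 5); (4|5)=+1, (1|5)=+1; sign (−1)^0·+1^0·+1^3 = +1.
(a,b)_2: α=6, β=-2; u≡1, v≡7 (mod 8); ε(u)ε(v)=0·1, αω(v)=6·0, βω(u)=-2·0; sum ≡ 0  ⇒  +1.
(a,b)_31: α=0, u≡25; β=1, v≡3 (mod 31); (25|31)=+1, (3|31)=-1; sign (−1)^0·+1^1·-1^0 = +1.
(a,b)_23: α=2, u≡19; β=0, v≡20 (mod 23); (19|23)=-1, (20|23)=-1; sign (−1)^0·-1^0·-1^2 = +1.
(a,b)_13: α=0, u≡1; β=3, v≡6 (mod 13); (1|13)=+1, (6|13)=-1; sign (−1)^0·+1^3·-1^0 = +1.
(a,b)_7: α=-2, u≡1; β=0, v≡4 (mod 7); (1|7)=+1, (4|7)=+1; sign (−1)^0·+1^0·+1^-2 = +1.
(a,b)_19: α=-2, u≡8; β=0, v≡6 (mod 19); (8|19)=-1, (6|19)=+1; sign (−1)^0·-1^0·+1^-2 = +1.
(-55, -1209 / ℚ) ramifies at {3, ∞}: a division algebra.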